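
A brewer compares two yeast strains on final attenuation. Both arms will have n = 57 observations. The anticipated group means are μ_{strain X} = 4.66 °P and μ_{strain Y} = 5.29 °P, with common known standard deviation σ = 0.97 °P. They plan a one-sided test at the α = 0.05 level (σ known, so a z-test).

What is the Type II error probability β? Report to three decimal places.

β ≈ 0.034

Standardized effect: d = |μ_{strain X} − μ_{strain Y}| / σ = |4.66 − 5.29| / 0.97 = 0.6495
Noncentrality parameter: δ = d·√(n/2) = 0.6495 × √(57/2) = 3.4673
Critical value for a one-sided test at α = 0.05: z_α = 1.645.
Power = Φ(δ − 1.645) = Φ(1.822) = 0.9658.
Type II error: β = 1 − power = 1 − 0.9658 = 0.0342.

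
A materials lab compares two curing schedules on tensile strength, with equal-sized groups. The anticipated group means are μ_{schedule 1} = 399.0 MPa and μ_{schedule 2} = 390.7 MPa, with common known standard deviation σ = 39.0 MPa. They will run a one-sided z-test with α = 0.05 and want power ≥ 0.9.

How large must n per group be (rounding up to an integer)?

n = 379 per group

Standardized effect: d = |μ_{schedule 1} − μ_{schedule 2}| / σ = |399.0 − 390.7| / 39.0 = 0.2128
For power 0.9 need Φ(δ − z_{0.05}) = 0.9, so δ = z_{0.05} + z_{0.10} = 1.645 + 1.282 = 2.926.
δ = d·√(n/2) ⇒ n = 2(δ/d)² = 2 × (2.926 / 0.2128)² = 378.16.
Rounding up, n = 379 per group.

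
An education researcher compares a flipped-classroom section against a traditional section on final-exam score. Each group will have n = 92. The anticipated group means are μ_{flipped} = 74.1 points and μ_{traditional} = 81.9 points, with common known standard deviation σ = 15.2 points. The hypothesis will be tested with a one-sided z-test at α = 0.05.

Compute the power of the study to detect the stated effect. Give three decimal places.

Standardized effect: d = |μ_{flipped} − μ_{traditional}| / σ = |74.1 − 81.9| / 15.2 = 0.5132
Noncentrality parameter: δ = d·√(n/2) = 0.5132 × √(92/2) = 3.4804
Critical value for a one-sided test at α = 0.05: z_α = 1.645.
Power = Φ(δ − 1.645) = Φ(1.836) = 0.9668.

Power ≈ 0.967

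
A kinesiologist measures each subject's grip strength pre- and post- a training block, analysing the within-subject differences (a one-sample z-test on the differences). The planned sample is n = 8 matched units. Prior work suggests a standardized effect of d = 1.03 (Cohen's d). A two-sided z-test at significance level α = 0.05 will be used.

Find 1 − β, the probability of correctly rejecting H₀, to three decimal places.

Noncentrality parameter: δ = d·√n = 1.03 × √8 = 2.9133
Critical value for a two-sided test at α = 0.05: z_{α/2} = 1.960.
Power = Φ(δ − 1.960) + Φ(−δ − 1.960) = Φ(0.953) + Φ(-4.873) = 0.8298 + 0.0000 = 0.8298.

Power ≈ 0.830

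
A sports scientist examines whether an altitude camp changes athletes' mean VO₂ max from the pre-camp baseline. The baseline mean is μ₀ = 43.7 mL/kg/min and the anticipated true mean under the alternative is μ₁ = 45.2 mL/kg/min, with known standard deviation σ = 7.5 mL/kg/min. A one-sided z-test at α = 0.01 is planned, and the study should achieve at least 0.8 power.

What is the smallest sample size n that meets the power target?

n = 251

Standardized effect: d = |μ₁ − μ₀| / σ = |45.2 − 43.7| / 7.5 = 0.2000
Set Φ(δ − 2.326) = 0.8; then δ − 2.326 = Φ⁻¹(0.8) = 0.842, giving δ = 3.168.
δ = d·√n ⇒ n = (δ/d)² = (3.168 / 0.2000)² = 250.90.
Round up to the next whole unit.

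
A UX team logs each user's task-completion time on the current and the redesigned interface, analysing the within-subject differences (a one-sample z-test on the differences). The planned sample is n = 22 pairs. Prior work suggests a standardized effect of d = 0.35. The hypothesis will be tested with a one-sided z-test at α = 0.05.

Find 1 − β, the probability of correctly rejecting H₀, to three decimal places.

Power ≈ 0.499

Noncentrality parameter: δ = d·√n = 0.35 × √22 = 1.6416
Critical value for a one-sided test at α = 0.05: z_α = 1.645.
Power = P(Z > 1.645 − δ) = Φ(-0.003) = 0.4987.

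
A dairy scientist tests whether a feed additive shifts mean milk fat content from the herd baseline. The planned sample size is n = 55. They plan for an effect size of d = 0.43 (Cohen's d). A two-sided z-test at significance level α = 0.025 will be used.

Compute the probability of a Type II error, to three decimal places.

Noncentrality parameter: δ = d·√n = 0.43 × √55 = 3.1890
Two-sided α = 0.025 → critical value z_{0.0125} = 2.241.
Power = Φ(δ − 2.241) + Φ(−δ − 2.241) = Φ(0.948) + Φ(-5.430) = 0.8283 + 0.0000 = 0.8283.
Type II error: β = 1 − power = 1 − 0.8283 = 0.1717.

β ≈ 0.172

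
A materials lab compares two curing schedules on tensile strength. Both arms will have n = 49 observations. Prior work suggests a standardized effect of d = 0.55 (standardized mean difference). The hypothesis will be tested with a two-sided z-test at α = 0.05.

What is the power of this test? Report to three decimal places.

Noncentrality parameter: δ = d·√(n/2) = 0.55 × √(49/2) = 2.7224
Critical value for a two-sided test at α = 0.05: z_{α/2} = 1.960.
Power = Φ(δ − 1.960) + Φ(−δ − 1.960) = Φ(0.762) + Φ(-4.682) = 0.7771 + 0.0000 = 0.7771.

Power ≈ 0.777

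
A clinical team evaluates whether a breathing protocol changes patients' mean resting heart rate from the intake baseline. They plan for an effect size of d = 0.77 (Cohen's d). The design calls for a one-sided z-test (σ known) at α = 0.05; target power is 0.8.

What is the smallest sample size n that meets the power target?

Set Φ(δ − 1.645) = 0.8; then δ − 1.645 = Φ⁻¹(0.8) = 0.842, giving δ = 2.486.
δ = d·√n ⇒ n = (δ/d)² = (2.486 / 0.77)² = 10.43.
Round up to the next whole unit.

n = 11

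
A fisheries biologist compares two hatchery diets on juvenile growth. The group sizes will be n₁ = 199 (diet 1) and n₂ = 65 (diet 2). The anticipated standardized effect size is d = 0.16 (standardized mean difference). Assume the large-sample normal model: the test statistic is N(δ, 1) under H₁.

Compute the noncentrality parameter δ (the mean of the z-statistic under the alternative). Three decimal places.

The noncentrality parameter scales effect size by the design's sample-size factor: δ = d / √(1/n₁ + 1/n₂) = 0.16 / √(1/199 + 1/65) = 1.1200

δ ≈ 1.120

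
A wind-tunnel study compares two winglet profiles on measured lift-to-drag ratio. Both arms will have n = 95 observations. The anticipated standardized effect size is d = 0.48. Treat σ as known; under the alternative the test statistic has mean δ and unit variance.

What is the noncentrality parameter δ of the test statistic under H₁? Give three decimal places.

δ ≈ 3.308

The noncentrality parameter scales effect size by the design's sample-size factor: δ = d·√(n/2) = 0.48 × √(95/2) = 3.3082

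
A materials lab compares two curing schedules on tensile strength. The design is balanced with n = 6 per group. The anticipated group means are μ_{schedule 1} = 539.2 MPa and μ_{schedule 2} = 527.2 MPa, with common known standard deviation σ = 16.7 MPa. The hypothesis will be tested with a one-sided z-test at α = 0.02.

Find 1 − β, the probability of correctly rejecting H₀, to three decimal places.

Standardized effect: d = |μ_{schedule 1} − μ_{schedule 2}| / σ = |539.2 − 527.2| / 16.7 = 0.7186
Noncentrality parameter: δ = d·√(n/2) = 0.7186 × √(6/2) = 1.2446
One-sided α = 0.02 → critical value z_{0.02} = 2.054.
Power = P(Z > 2.054 − δ) = Φ(-0.809) = 0.2092.

Power ≈ 0.209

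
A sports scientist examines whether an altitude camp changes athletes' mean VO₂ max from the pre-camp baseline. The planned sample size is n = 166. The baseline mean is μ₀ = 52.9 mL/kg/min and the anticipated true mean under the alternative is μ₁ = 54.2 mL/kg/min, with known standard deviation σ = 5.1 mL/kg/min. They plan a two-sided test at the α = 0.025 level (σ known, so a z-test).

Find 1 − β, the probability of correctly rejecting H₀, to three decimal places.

Standardized effect: d = |μ₁ − μ₀| / σ = |54.2 − 52.9| / 5.1 = 0.2549
Noncentrality parameter: δ = d·√n = 0.2549 × √166 = 3.2842
Two-sided α = 0.025 → critical value z_{0.0125} = 2.241.
Power = Φ(δ − 2.241) + Φ(−δ − 2.241) = Φ(1.043) + Φ(-5.526) = 0.8515 + 0.0000 = 0.8515.

Power ≈ 0.851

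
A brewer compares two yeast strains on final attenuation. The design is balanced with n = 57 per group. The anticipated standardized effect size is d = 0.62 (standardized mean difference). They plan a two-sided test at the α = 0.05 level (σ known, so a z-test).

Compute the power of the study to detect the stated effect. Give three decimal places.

Noncentrality parameter: δ = d·√(n/2) = 0.62 × √(57/2) = 3.3099
Two-sided α = 0.05 → critical value z_{0.025} = 1.960.
Power = Φ(δ − 1.960) + Φ(−δ − 1.960) = Φ(1.350) + Φ(-5.270) = 0.9115 + 0.0000 = 0.9115.

Power ≈ 0.911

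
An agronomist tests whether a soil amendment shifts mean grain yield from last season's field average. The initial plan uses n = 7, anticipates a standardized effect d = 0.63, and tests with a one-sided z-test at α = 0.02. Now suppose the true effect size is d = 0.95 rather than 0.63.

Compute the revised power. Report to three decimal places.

With d = 0.95: δ = d·√n = 0.95 × √7 = 2.5135. Critical value z_{0.02} = 2.054.
Revised power = Φ(δ − 2.054) = Φ(0.460) = 0.6771.

Power ≈ 0.677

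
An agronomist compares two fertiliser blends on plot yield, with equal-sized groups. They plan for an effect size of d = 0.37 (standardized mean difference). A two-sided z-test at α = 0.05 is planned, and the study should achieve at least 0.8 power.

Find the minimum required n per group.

Set Φ(δ − 1.960) = 0.8; then δ − 1.960 = Φ⁻¹(0.8) = 0.842, giving δ = 2.802.
(For δ > 0 the lower-tail rejection region contributes negligibly to power, so the one-term inversion is standard.)
δ = d·√(n/2) ⇒ n = 2(δ/d)² = 2 × (2.802 / 0.37)² = 114.67.
Rounding up, n = 115 per group.

n = 115 per group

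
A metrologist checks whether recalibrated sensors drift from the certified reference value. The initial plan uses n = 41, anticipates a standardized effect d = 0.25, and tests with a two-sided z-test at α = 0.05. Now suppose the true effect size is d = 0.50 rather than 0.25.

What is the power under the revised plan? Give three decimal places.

With d = 0.50: δ = d·√n = 0.50 × √41 = 3.2016. Critical value z_{0.025} = 1.960.
Revised power = Φ(δ − 1.960) + Φ(−δ − 1.960) = Φ(1.242) + Φ(-5.162) = 0.8928 + 0.0000 = 0.8928.

Power ≈ 0.893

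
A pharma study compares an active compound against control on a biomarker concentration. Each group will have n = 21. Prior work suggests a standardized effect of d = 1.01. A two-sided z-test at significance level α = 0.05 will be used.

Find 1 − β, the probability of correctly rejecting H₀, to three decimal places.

Noncentrality parameter: λ = d·√(n/2) = 1.01 × √(21/2) = 3.2728
Critical value for a two-sided test at α = 0.05: z_{α/2} = 1.960.
Power = Φ(λ − 1.960) + Φ(−λ − 1.960) = Φ(1.313) + Φ(-5.233) = 0.9054 + 0.0000 = 0.9054.

Power ≈ 0.905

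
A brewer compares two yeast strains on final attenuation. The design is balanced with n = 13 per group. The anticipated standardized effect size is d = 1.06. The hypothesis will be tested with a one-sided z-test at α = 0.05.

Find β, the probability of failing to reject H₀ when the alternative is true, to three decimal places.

Noncentrality parameter: δ = d·√(n/2) = 1.06 × √(13/2) = 2.7025
Critical value for a one-sided test at α = 0.05: z_α = 1.645.
Power = P(Z > 1.645 − δ) = Φ(1.058) = 0.8549.
Type II error: β = 1 − power = 1 − 0.8549 = 0.1451.

β ≈ 0.145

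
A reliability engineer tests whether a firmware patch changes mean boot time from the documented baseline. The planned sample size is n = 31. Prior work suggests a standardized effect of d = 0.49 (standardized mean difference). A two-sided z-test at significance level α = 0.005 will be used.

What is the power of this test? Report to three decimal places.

Power ≈ 0.469

Noncentrality parameter: δ = d·√n = 0.49 × √31 = 2.7282
Critical value for a two-sided test at α = 0.005: z_{α/2} = 2.807.
Power = Φ(δ − 2.807) + Φ(−δ − 2.807) = Φ(-0.079) + Φ(-5.535) = 0.4686 + 0.0000 = 0.4686.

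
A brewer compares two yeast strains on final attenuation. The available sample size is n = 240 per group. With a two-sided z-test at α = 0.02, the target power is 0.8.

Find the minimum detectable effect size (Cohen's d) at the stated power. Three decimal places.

Need Φ(δ − 2.326) = 0.8, so δ = 2.326 + 0.842 = 3.168.
(The second rejection-region term Φ(−δ − z_{α/2}) is negligible and dropped.)
δ = d·√(n/2) ⇒ d = δ/√(n/2) = 3.168/√(240/2) = 0.2892.

d ≈ 0.289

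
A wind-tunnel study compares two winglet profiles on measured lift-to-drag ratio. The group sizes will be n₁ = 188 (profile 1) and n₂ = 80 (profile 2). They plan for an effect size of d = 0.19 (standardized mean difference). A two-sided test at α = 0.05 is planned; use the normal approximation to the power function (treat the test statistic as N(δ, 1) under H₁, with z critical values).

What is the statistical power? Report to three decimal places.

Noncentrality parameter: δ = d / √(1/n₁ + 1/n₂) = 0.19 / √(1/188 + 1/80) = 1.4233
Critical value for a two-sided test at α = 0.05: z_{α/2} = 1.960.
Power = Φ(δ − 1.960) + Φ(−δ − 1.960) = Φ(-0.537) + Φ(-3.383) = 0.2958 + 0.0004 = 0.2961.

Power ≈ 0.296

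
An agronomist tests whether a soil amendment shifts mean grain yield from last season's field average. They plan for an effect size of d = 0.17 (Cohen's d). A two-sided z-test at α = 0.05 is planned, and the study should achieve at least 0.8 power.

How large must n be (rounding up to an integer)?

For power 0.8 need Φ(δ − z_{0.025}) = 0.8, so δ = z_{0.025} + z_{0.20} = 1.960 + 0.842 = 2.802.
(For δ > 0 the lower-tail rejection region contributes negligibly to power, so the one-term inversion is standard.)
δ = d·√n ⇒ n = (δ/d)² = (2.802 / 0.17)² = 271.59.
Round up to the next whole unit.

n = 272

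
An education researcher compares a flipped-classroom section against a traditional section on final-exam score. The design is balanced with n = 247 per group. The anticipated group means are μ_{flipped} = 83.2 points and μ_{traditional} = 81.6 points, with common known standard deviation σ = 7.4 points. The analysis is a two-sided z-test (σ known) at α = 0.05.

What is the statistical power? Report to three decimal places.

Standardized effect: d = |μ_{flipped} − μ_{traditional}| / σ = |83.2 − 81.6| / 7.4 = 0.2162
Noncentrality parameter: δ = d·√(n/2) = 0.2162 × √(247/2) = 2.4028
Two-sided α = 0.05 → critical value z_{0.025} = 1.960.
Power = Φ(δ − 1.960) + Φ(−δ − 1.960) = Φ(0.443) + Φ(-4.363) = 0.6711 + 0.0000 = 0.6711.

Power ≈ 0.671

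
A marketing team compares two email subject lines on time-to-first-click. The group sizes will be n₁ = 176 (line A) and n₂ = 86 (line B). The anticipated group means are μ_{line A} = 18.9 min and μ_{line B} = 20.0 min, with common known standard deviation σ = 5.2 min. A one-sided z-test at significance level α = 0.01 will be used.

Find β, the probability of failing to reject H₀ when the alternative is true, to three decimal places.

β ≈ 0.764

Standardized effect: d = |μ_{line A} − μ_{line B}| / σ = |18.9 − 20.0| / 5.2 = 0.2115
Noncentrality parameter: δ = d / √(1/n₁ + 1/n₂) = 0.2115 / √(1/176 + 1/86) = 1.6078
One-sided α = 0.01 → critical value z_{0.01} = 2.326.
Power = Φ(δ − 2.326) = Φ(-0.719) = 0.2362.
Type II error: β = 1 − power = 1 − 0.2362 = 0.7638.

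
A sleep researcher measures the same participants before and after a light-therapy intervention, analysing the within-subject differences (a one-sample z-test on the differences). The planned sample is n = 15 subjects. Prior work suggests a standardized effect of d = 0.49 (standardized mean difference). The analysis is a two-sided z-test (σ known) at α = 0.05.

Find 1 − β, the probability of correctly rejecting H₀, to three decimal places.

Power ≈ 0.475

Noncentrality parameter: δ = d·√n = 0.49 × √15 = 1.8978
Critical value for a two-sided test at α = 0.05: z_{α/2} = 1.960.
Power = Φ(δ − 1.960) + Φ(−δ − 1.960) = Φ(-0.062) + Φ(-3.858) = 0.4752 + 0.0001 = 0.4753.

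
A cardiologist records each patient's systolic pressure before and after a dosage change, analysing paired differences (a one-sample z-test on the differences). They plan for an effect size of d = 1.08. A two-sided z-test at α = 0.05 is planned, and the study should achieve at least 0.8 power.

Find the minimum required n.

n = 7

For power 0.8 need Φ(δ − z_{0.025}) = 0.8, so δ = z_{0.025} + z_{0.20} = 1.960 + 0.842 = 2.802.
(Ignoring the negligible lower-tail rejection probability gives the usual closed-form inversion.)
δ = d·√n ⇒ n = (δ/d)² = (2.802 / 1.08)² = 6.73.
Rounding up, n = 7.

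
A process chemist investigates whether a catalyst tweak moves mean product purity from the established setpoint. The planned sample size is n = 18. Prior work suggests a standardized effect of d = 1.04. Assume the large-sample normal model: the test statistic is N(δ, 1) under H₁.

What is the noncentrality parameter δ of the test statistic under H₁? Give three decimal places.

The noncentrality parameter scales effect size by the design's sample-size factor: δ = d·√n = 1.04 × √18 = 4.4123

δ ≈ 4.412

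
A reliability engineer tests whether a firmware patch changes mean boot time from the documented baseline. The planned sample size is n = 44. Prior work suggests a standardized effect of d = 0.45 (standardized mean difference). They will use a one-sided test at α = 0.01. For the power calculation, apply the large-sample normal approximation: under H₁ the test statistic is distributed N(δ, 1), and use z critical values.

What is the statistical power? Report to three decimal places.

Noncentrality parameter: δ = d·√n = 0.45 × √44 = 2.9850
One-sided α = 0.01 → critical value z_{0.01} = 2.326.
Power = P(Z > 2.326 − δ) = Φ(0.659) = 0.7449.

Power ≈ 0.745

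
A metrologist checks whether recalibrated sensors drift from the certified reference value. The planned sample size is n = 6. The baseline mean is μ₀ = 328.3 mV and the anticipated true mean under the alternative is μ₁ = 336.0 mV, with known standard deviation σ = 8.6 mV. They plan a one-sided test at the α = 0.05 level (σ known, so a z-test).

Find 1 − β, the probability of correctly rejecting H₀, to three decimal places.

Standardized effect: d = |μ₁ − μ₀| / σ = |336.0 − 328.3| / 8.6 = 0.8953
Noncentrality parameter: λ = d·√n = 0.8953 × √6 = 2.1931
One-sided α = 0.05 → critical value z_{0.05} = 1.645.
Power = P(Z > 1.645 − λ) = Φ(0.548) = 0.7083.

Power ≈ 0.708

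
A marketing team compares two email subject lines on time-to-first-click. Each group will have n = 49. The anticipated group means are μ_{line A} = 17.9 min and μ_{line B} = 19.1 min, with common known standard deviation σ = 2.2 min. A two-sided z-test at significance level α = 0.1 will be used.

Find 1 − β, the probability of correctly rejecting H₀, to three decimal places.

Power ≈ 0.854

Standardized effect: d = |μ_{line A} − μ_{line B}| / σ = |17.9 − 19.1| / 2.2 = 0.5455
Noncentrality parameter: δ = d·√(n/2) = 0.5455 × √(49/2) = 2.6999
Two-sided α = 0.1 → critical value z_{0.05} = 1.645.
Power = Φ(δ − 1.645) + Φ(−δ − 1.645) = Φ(1.055) + Φ(-4.345) = 0.8543 + 0.0000 = 0.8543.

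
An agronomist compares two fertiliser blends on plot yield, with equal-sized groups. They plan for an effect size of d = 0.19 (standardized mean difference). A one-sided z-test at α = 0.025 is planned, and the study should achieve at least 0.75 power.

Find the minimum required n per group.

Set Φ(δ − 1.960) = 0.75; then δ − 1.960 = Φ⁻¹(0.75) = 0.674, giving δ = 2.634.
δ = d·√(n/2) ⇒ n = 2(δ/d)² = 2 × (2.634 / 0.19)² = 384.51.
Rounding up, n = 385 per group.

n = 385 per group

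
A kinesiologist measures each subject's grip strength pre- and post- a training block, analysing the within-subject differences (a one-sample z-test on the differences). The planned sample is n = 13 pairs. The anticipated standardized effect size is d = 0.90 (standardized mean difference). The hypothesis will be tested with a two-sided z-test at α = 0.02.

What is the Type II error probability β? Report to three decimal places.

Noncentrality parameter: δ = d·√n = 0.90 × √13 = 3.2450
Critical value for a two-sided test at α = 0.02: z_{α/2} = 2.326.
Power = Φ(δ − 2.326) + Φ(−δ − 2.326) = Φ(0.919) + Φ(-5.571) = 0.8209 + 0.0000 = 0.8209.
Type II error: β = 1 − power = 1 − 0.8209 = 0.1791.

β ≈ 0.179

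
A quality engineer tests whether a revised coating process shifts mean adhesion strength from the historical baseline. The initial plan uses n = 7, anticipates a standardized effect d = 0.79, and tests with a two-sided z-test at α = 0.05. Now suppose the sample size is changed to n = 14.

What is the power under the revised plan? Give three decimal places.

Power ≈ 0.840

With n = 14: δ = d·√n = 0.79 × √14 = 2.9559. Critical value z_{0.025} = 1.960.
Revised power = Φ(δ − 1.960) + Φ(−δ − 1.960) = Φ(0.996) + Φ(-4.916) = 0.8404 + 0.0000 = 0.8404.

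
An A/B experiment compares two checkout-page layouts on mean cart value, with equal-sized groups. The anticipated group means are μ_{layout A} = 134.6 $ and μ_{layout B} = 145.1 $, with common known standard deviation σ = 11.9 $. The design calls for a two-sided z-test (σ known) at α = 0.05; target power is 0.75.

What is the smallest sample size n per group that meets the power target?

n = 18 per group

Standardized effect: d = |μ_{layout A} − μ_{layout B}| / σ = |134.6 − 145.1| / 11.9 = 0.8824
For power 0.75 need Φ(δ − z_{0.025}) = 0.75, so δ = z_{0.025} + z_{0.25} = 1.960 + 0.674 = 2.634.
(Ignoring the negligible lower-tail rejection probability gives the usual closed-form inversion.)
δ = d·√(n/2) ⇒ n = 2(δ/d)² = 2 × (2.634 / 0.8824)² = 17.83.
Rounding up, n = 18 per group.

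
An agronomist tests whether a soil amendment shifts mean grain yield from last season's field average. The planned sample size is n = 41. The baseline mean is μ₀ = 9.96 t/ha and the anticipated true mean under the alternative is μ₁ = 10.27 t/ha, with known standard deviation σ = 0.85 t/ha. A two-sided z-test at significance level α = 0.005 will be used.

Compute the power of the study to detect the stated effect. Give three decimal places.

Power ≈ 0.319

Standardized effect: d = |μ₁ − μ₀| / σ = |10.27 − 9.96| / 0.85 = 0.3647
Noncentrality parameter: δ = d·√n = 0.3647 × √41 = 2.3353
Two-sided α = 0.005 → critical value z_{0.0025} = 2.807.
Power = Φ(δ − 2.807) + Φ(−δ − 2.807) = Φ(-0.472) + Φ(-5.142) = 0.3185 + 0.0000 = 0.3185.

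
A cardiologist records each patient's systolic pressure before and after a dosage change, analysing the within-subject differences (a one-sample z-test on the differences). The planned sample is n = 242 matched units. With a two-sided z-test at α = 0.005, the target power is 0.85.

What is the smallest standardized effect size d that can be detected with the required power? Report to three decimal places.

Required noncentrality: δ = z_{0.0025} + z_{0.15} = 2.807 + 1.036 = 3.843.
(Lower-tail contribution to power is negligible for δ > 0.)
δ = d·√n ⇒ d = δ/√n = 3.843/√242 = 0.2471.

d ≈ 0.247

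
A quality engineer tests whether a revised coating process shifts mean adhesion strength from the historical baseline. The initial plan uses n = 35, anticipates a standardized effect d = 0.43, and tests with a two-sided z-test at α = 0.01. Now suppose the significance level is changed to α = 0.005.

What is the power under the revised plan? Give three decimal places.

Power ≈ 0.396

δ = d·√n = 0.43 × √35 = 2.5439 (unchanged). New critical value: z_{0.0025} = 2.807.
Revised power = Φ(δ − 2.807) + Φ(−δ − 2.807) = Φ(-0.263) + Φ(-5.351) = 0.3962 + 0.0000 = 0.3962.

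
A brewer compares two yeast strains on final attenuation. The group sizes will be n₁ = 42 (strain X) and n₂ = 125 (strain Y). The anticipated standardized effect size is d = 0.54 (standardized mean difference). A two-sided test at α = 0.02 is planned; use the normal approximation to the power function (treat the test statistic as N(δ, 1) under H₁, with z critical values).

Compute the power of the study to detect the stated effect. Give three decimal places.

Power ≈ 0.758

Noncentrality parameter: δ = d / √(1/n₁ + 1/n₂) = 0.54 / √(1/42 + 1/125) = 3.0277
Two-sided α = 0.02 → critical value z_{0.01} = 2.326.
Power = Φ(δ − 2.326) + Φ(−δ − 2.326) = Φ(0.701) + Φ(-5.354) = 0.7585 + 0.0000 = 0.7585.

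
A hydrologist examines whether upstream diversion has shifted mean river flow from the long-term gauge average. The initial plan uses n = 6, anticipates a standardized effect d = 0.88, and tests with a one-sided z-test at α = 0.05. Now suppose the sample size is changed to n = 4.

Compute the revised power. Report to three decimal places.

Power ≈ 0.546

With n = 4: δ = d·√n = 0.88 × √4 = 1.7600. Critical value z_{0.05} = 1.645.
Revised power = Φ(δ − 1.645) = Φ(0.115) = 0.5458.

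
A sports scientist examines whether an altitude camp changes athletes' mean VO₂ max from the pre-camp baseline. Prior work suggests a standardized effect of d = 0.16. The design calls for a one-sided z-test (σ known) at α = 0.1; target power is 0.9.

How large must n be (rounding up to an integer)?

n = 257

For power 0.9 need Φ(δ − z_{0.1}) = 0.9, so δ = z_{0.1} + z_{0.10} = 1.282 + 1.282 = 2.563.
δ = d·√n ⇒ n = (δ/d)² = (2.563 / 0.16)² = 256.62.
Rounding up, n = 257.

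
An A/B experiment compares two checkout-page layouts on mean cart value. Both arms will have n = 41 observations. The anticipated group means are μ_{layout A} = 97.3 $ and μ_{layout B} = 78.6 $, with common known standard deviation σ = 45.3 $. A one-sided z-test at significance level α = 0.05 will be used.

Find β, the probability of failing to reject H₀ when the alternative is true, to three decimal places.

β ≈ 0.411

Standardized effect: d = |μ_{layout A} − μ_{layout B}| / σ = |97.3 − 78.6| / 45.3 = 0.4128
Noncentrality parameter: δ = d·√(n/2) = 0.4128 × √(41/2) = 1.8690
One-sided α = 0.05 → critical value z_{0.05} = 1.645.
Power = P(Z > 1.645 − δ) = Φ(0.224) = 0.5887.
Type II error: β = 1 − power = 1 − 0.5887 = 0.4113.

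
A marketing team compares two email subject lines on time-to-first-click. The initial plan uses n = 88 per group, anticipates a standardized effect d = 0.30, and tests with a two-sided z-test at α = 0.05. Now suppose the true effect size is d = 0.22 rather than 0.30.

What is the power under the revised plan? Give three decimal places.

Power ≈ 0.309

With d = 0.22: δ = d·√(n/2) = 0.22 × √(88/2) = 1.4593. Critical value z_{0.025} = 1.960.
Revised power = Φ(δ − 1.960) + Φ(−δ − 1.960) = Φ(-0.501) + Φ(-3.419) = 0.3083 + 0.0003 = 0.3086.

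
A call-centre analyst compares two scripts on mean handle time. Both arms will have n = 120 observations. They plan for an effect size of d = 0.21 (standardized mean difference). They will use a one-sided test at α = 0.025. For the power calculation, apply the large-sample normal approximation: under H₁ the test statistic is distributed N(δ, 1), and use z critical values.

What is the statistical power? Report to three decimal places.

Power ≈ 0.369

Noncentrality parameter: δ = d·√(n/2) = 0.21 × √(120/2) = 1.6267
One-sided α = 0.025 → critical value z_{0.025} = 1.960.
Power = Φ(δ − 1.960) = Φ(-0.333) = 0.3694.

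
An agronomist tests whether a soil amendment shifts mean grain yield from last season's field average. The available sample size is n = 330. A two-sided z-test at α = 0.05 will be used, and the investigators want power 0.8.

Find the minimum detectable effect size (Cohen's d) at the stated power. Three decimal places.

d ≈ 0.154

Required noncentrality: δ = z_{0.025} + z_{0.20} = 1.960 + 0.842 = 2.802.
(The second rejection-region term Φ(−δ − z_{α/2}) is negligible and dropped.)
δ = d·√n ⇒ d = δ/√n = 2.802/√330 = 0.1542.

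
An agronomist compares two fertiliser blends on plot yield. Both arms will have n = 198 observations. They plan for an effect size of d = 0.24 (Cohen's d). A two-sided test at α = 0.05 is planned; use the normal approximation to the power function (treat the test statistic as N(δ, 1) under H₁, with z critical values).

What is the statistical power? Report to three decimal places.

Noncentrality parameter: δ = d·√(n/2) = 0.24 × √(198/2) = 2.3880
Two-sided α = 0.05 → critical value z_{0.025} = 1.960.
Power = Φ(δ − 1.960) + Φ(−δ − 1.960) = Φ(0.428) + Φ(-4.348) = 0.6657 + 0.0000 = 0.6657.

Power ≈ 0.666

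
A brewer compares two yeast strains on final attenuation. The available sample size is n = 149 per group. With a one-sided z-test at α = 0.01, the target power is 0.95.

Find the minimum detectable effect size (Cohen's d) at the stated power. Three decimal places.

Required noncentrality: δ = z_{0.01} + z_{0.05} = 2.326 + 1.645 = 3.971.
δ = d·√(n/2) ⇒ d = δ/√(n/2) = 3.971/√(149/2) = 0.4601.

d ≈ 0.460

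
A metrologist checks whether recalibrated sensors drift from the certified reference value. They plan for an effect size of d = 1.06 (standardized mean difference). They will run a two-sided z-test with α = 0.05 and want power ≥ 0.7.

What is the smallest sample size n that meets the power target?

n = 6

For power 0.7 need Φ(δ − z_{0.025}) = 0.7, so δ = z_{0.025} + z_{0.30} = 1.960 + 0.524 = 2.484.
(The Φ(−δ − z_{α/2}) term is vanishingly small for δ > 0 and is dropped in the standard sample-size formula.)
δ = d·√n ⇒ n = (δ/d)² = (2.484 / 1.06)² = 5.49.
Round up to the next whole unit.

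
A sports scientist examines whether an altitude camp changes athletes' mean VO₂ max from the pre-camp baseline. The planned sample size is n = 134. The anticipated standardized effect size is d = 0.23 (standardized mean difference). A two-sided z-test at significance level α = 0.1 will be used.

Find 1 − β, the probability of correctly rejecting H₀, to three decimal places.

Noncentrality parameter: λ = d·√n = 0.23 × √134 = 2.6624
Critical value for a two-sided test at α = 0.1: z_{α/2} = 1.645.
Power = Φ(λ − 1.645) + Φ(−λ − 1.645) = Φ(1.018) + Φ(-4.307) = 0.8456 + 0.0000 = 0.8456.

Power ≈ 0.846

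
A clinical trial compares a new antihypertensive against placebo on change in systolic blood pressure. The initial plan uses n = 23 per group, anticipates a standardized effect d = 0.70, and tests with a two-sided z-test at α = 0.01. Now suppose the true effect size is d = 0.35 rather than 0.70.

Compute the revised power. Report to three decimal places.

With d = 0.35: δ = d·√(n/2) = 0.35 × √(23/2) = 1.1869. Critical value z_{0.005} = 2.576.
Revised power = Φ(δ − 2.576) + Φ(−δ − 2.576) = Φ(-1.389) + Φ(-3.763) = 0.0824 + 0.0001 = 0.0825.

Power ≈ 0.083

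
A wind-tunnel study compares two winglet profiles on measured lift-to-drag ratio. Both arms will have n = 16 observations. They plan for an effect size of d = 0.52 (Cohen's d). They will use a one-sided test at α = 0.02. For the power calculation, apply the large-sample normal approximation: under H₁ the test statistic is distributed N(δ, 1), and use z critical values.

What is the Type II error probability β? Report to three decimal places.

Noncentrality parameter: δ = d·√(n/2) = 0.52 × √(16/2) = 1.4708
Critical value for a one-sided test at α = 0.02: z_α = 2.054.
Power = P(Z > 2.054 − δ) = Φ(-0.583) = 0.2800.
Type II error: β = 1 − power = 1 − 0.2800 = 0.7200.

β ≈ 0.720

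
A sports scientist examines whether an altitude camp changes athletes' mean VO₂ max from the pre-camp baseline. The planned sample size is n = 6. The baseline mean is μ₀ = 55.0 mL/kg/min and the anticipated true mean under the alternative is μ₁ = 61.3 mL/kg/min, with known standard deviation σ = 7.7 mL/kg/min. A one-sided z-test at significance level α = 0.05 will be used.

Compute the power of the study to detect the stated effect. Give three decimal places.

Standardized effect: d = |μ₁ − μ₀| / σ = |61.3 − 55.0| / 7.7 = 0.8182
Noncentrality parameter: δ = d·√n = 0.8182 × √6 = 2.0041
Critical value for a one-sided test at α = 0.05: z_α = 1.645.
Power = Φ(δ − 1.645) = Φ(0.359) = 0.6403.

Power ≈ 0.640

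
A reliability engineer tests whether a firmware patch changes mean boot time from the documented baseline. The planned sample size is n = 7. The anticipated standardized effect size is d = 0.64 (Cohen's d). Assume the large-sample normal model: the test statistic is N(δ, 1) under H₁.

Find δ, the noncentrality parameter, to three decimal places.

δ ≈ 1.693

The noncentrality parameter scales effect size by the design's sample-size factor: δ = d·√n = 0.64 × √7 = 1.6933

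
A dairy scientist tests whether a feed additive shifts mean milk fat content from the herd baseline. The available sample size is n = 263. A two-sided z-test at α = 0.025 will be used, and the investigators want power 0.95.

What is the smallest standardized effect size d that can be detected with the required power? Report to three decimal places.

Required noncentrality: δ = z_{0.0125} + z_{0.05} = 2.241 + 1.645 = 3.886.
(The second rejection-region term Φ(−δ − z_{α/2}) is negligible and dropped.)
δ = d·√n ⇒ d = δ/√n = 3.886/√263 = 0.2396.

d ≈ 0.240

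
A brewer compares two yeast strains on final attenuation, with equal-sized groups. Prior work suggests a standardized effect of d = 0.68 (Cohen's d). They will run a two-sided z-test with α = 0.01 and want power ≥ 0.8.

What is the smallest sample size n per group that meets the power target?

Set Φ(δ − 2.576) = 0.8; then δ − 2.576 = Φ⁻¹(0.8) = 0.842, giving δ = 3.417.
(The Φ(−δ − z_{α/2}) term is vanishingly small for δ > 0 and is dropped in the standard sample-size formula.)
δ = d·√(n/2) ⇒ n = 2(δ/d)² = 2 × (3.417 / 0.68)² = 50.51.
Round up to the next whole unit.

n = 51 per group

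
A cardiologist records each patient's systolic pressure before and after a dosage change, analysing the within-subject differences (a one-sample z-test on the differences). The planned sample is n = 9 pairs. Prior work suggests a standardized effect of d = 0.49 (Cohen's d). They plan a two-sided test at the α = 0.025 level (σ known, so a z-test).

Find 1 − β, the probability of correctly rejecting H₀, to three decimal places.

Power ≈ 0.220

Noncentrality parameter: λ = d·√n = 0.49 × √9 = 1.4700
Critical value for a two-sided test at α = 0.025: z_{α/2} = 2.241.
Power = Φ(λ − 2.241) + Φ(−λ − 2.241) = Φ(-0.771) + Φ(-3.711) = 0.2202 + 0.0001 = 0.2203.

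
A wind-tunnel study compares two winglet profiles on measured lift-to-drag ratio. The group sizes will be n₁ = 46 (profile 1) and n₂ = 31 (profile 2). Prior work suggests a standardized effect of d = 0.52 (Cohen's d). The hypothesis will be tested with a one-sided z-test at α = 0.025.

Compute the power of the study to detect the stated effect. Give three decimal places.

Noncentrality parameter: δ = d / √(1/n₁ + 1/n₂) = 0.52 / √(1/46 + 1/31) = 2.2378
Critical value for a one-sided test at α = 0.025: z_α = 1.960.
Power = P(Z > 1.960 − δ) = Φ(0.278) = 0.6094.

Power ≈ 0.609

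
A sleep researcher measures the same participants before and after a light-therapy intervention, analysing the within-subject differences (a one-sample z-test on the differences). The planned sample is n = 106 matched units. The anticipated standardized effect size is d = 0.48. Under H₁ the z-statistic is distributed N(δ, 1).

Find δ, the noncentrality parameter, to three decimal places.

The noncentrality parameter scales effect size by the design's sample-size factor: δ = d·√n = 0.48 × √106 = 4.9419

δ ≈ 4.942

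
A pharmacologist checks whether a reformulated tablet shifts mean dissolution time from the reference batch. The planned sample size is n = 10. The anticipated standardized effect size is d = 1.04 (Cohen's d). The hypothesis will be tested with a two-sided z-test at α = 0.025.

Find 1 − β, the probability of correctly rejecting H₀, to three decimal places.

Noncentrality parameter: δ = d·√n = 1.04 × √10 = 3.2888
Critical value for a two-sided test at α = 0.025: z_{α/2} = 2.241.
Power = Φ(δ − 2.241) + Φ(−δ − 2.241) = Φ(1.047) + Φ(-5.530) = 0.8525 + 0.0000 = 0.8525.

Power ≈ 0.853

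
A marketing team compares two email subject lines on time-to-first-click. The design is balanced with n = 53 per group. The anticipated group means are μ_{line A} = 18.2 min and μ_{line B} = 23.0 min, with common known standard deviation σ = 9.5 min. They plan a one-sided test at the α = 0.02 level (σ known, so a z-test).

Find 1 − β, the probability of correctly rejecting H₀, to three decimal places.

Standardized effect: d = |μ_{line A} − μ_{line B}| / σ = |18.2 − 23.0| / 9.5 = 0.5053
Noncentrality parameter: δ = d·√(n/2) = 0.5053 × √(53/2) = 2.6010
Critical value for a one-sided test at α = 0.02: z_α = 2.054.
Power = Φ(δ − 2.054) = Φ(0.547) = 0.7079.

Power ≈ 0.708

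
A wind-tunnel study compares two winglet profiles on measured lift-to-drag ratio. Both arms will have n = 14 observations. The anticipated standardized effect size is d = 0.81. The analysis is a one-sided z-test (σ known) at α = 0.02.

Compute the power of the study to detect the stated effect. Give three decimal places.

Noncentrality parameter: λ = d·√(n/2) = 0.81 × √(14/2) = 2.1431
One-sided α = 0.02 → critical value z_{0.02} = 2.054.
Power = Φ(λ − 2.054) = Φ(0.089) = 0.5356.

Power ≈ 0.536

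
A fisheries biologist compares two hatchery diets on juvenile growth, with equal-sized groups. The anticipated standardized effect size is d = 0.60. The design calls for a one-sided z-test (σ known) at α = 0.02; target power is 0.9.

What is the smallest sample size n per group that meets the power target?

n = 62 per group

Set Φ(δ − 2.054) = 0.9; then δ − 2.054 = Φ⁻¹(0.9) = 1.282, giving δ = 3.335.
δ = d·√(n/2) ⇒ n = 2(δ/d)² = 2 × (3.335 / 0.60)² = 61.80.
Round up to the next whole unit.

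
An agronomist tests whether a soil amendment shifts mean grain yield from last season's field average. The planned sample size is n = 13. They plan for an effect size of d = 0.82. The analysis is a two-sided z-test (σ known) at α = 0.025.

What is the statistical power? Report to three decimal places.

Power ≈ 0.763

Noncentrality parameter: δ = d·√n = 0.82 × √13 = 2.9566
Critical value for a two-sided test at α = 0.025: z_{α/2} = 2.241.
Power = Φ(δ − 2.241) + Φ(−δ − 2.241) = Φ(0.715) + Φ(-5.198) = 0.7627 + 0.0000 = 0.7627.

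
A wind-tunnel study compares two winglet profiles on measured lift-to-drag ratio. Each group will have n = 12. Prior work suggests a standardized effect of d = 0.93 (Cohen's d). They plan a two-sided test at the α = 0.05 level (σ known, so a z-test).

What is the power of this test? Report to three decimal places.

Noncentrality parameter: δ = d·√(n/2) = 0.93 × √(12/2) = 2.2780
Two-sided α = 0.05 → critical value z_{0.025} = 1.960.
Power = Φ(δ − 1.960) + Φ(−δ − 1.960) = Φ(0.318) + Φ(-4.238) = 0.6248 + 0.0000 = 0.6248.

Power ≈ 0.625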